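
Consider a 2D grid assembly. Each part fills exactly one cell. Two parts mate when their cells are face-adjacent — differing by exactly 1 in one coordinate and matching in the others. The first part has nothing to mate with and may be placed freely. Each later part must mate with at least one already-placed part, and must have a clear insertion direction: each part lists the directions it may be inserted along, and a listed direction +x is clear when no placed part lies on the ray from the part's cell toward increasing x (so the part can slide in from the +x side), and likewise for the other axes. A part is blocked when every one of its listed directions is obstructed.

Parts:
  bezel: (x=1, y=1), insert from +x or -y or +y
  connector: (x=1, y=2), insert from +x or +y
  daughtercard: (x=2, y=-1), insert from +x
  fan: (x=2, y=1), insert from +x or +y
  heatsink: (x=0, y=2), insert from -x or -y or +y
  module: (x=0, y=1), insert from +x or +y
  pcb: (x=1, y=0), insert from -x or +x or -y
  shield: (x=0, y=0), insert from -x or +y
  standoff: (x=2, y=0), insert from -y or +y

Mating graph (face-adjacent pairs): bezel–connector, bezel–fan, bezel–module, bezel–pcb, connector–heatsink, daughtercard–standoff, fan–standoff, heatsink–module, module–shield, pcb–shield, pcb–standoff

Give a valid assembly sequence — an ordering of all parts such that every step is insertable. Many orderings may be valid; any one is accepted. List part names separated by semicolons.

1. standoff@(2, 0) [-y clear] — {standoff}
2. daughtercard@(2, -1) [+x clear] — {daughtercard, standoff}
3. pcb@(1, 0) [-x clear] — {daughtercard, pcb, standoff}
4. bezel@(1, 1) [+x clear] — {bezel, daughtercard, pcb, standoff}
5. module@(0, 1) [+y clear] — {bezel, daughtercard, module, pcb, standoff}
6. fan@(2, 1) [+x clear] — {bezel, daughtercard, fan, module, pcb, standoff}
7. shield@(0, 0) [-x clear] — {bezel, daughtercard, fan, module, pcb, shield, standoff}
8. connector@(1, 2) [+x clear] — {bezel, connector, daughtercard, fan, module, pcb, shield, standoff}
9. heatsink@(0, 2) [-x clear] — {bezel, connector, daughtercard, fan, heatsink, module, pcb, shield, standoff}

standoff; daughtercard; pcb; bezel; module; fan; shield; connector; heatsink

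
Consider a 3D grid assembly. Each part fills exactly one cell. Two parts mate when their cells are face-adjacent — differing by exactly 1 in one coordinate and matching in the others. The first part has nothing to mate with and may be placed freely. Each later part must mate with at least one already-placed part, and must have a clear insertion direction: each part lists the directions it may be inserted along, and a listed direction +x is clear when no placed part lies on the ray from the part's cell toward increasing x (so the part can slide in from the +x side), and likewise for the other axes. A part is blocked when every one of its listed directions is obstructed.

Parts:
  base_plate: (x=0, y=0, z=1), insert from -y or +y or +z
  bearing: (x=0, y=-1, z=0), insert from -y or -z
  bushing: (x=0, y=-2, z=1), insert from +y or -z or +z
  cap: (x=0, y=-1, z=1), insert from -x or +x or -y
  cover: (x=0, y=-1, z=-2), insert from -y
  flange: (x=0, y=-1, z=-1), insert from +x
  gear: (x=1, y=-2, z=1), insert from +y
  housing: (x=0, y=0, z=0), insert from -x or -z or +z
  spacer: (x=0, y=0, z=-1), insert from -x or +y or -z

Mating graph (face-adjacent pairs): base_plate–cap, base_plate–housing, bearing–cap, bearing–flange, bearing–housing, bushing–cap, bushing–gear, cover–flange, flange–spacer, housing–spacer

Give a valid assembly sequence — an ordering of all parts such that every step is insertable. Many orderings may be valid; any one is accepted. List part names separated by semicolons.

1. spacer@(0, 0, -1) [-x clear] — {spacer}
2. housing@(0, 0, 0) [-x clear] — {housing, spacer}
3. bearing@(0, -1, 0) [-y clear] — {bearing, housing, spacer}
4. base_plate@(0, 0, 1) [-y clear] — {base_plate, bearing, housing, spacer}
5. cap@(0, -1, 1) [-x clear] — {base_plate, bearing, cap, housing, spacer}
6. bushing@(0, -2, 1) [-z clear] — {base_plate, bearing, bushing, cap, housing, spacer}
7. gear@(1, -2, 1) [+y clear] — {base_plate, bearing, bushing, cap, gear, housing, spacer}
8. flange@(0, -1, -1) [+x clear] — {base_plate, bearing, bushing, cap, flange, gear, housing, spacer}
9. cover@(0, -1, -2) [-y clear] — {base_plate, bearing, bushing, cap, cover, flange, gear, housing, spacer}

spacer; housing; bearing; base_plate; cap; bushing; gear; flange; cover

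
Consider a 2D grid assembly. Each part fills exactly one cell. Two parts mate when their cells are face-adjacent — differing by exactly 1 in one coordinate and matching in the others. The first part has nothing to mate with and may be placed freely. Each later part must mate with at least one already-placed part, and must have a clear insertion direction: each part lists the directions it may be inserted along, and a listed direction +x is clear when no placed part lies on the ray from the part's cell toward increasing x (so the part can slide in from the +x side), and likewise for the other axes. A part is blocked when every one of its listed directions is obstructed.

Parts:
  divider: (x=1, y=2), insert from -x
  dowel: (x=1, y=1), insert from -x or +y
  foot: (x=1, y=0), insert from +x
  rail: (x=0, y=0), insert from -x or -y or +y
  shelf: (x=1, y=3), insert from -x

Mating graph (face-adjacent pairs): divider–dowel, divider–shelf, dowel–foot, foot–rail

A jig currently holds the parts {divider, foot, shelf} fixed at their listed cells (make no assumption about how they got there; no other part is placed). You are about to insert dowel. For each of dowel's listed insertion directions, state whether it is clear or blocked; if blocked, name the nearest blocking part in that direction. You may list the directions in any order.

+y: blocked by divider; -x: clear

-x: ray from dowel(1, 1) has no placed part ⇒ clear
+y: nearest on ray is divider@(1, 2) ⇒ blocked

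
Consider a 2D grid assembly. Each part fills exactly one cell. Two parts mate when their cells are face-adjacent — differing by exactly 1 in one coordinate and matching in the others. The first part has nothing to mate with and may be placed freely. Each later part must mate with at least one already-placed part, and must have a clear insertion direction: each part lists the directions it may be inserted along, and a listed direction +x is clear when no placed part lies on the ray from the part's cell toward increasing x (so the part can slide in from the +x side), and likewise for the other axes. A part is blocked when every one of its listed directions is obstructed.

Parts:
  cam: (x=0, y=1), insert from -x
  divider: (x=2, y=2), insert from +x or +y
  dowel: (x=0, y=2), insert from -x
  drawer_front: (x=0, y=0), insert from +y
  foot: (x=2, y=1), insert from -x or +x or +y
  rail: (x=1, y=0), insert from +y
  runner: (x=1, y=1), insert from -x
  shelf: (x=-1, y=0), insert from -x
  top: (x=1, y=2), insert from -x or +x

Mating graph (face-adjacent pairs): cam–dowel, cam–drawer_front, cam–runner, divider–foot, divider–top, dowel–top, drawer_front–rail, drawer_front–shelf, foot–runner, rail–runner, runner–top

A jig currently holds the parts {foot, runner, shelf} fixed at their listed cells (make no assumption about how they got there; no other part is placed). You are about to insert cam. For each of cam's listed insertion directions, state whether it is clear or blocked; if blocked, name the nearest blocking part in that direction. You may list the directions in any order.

-x: clear

-x: ray from cam(0, 1) has no placed part ⇒ clear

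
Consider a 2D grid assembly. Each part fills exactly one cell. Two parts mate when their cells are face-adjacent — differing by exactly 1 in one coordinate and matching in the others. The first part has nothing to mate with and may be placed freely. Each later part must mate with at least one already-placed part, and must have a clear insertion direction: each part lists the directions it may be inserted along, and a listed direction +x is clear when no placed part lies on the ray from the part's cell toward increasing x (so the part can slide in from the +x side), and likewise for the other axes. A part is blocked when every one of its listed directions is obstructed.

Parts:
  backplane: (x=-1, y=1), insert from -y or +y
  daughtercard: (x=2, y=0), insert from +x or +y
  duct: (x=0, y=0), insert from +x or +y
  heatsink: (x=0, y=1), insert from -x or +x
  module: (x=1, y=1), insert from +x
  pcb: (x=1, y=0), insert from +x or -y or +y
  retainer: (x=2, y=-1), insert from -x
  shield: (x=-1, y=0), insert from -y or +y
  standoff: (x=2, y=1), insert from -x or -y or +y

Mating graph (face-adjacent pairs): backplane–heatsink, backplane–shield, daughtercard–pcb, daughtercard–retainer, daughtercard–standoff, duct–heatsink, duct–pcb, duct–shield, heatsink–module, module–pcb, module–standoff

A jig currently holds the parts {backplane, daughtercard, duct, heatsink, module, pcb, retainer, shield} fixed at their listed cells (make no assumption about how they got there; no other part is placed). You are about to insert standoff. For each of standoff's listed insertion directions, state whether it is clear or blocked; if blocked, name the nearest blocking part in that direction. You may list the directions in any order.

+y: clear; -x: blocked by module; -y: blocked by daughtercard

-x: nearest on ray is module@(1, 1) ⇒ blocked
-y: nearest on ray is daughtercard@(2, 0) ⇒ blocked
+y: ray from standoff(2, 1) has no placed part ⇒ clear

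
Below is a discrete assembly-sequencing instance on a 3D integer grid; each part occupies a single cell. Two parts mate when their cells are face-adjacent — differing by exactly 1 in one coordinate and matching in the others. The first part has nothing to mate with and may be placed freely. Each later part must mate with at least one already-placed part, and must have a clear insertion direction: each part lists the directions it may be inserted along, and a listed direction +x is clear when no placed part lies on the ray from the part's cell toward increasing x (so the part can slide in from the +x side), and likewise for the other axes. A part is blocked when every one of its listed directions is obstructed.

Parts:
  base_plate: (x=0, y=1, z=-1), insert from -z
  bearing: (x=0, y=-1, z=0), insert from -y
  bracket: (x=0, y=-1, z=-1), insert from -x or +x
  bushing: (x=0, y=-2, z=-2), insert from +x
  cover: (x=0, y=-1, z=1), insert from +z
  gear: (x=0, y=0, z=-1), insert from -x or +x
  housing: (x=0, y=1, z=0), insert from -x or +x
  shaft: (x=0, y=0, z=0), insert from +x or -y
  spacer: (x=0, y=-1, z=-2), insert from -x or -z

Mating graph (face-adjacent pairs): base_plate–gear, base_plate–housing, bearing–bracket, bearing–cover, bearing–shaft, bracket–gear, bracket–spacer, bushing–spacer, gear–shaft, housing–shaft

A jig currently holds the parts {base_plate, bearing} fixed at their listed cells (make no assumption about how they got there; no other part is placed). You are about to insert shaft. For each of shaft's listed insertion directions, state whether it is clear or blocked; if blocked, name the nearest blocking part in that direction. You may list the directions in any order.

+x: clear; -y: blocked by bearing

+x: ray from shaft(0, 0, 0) has no placed part ⇒ clear
-y: nearest on ray is bearing@(0, -1, 0) ⇒ blocked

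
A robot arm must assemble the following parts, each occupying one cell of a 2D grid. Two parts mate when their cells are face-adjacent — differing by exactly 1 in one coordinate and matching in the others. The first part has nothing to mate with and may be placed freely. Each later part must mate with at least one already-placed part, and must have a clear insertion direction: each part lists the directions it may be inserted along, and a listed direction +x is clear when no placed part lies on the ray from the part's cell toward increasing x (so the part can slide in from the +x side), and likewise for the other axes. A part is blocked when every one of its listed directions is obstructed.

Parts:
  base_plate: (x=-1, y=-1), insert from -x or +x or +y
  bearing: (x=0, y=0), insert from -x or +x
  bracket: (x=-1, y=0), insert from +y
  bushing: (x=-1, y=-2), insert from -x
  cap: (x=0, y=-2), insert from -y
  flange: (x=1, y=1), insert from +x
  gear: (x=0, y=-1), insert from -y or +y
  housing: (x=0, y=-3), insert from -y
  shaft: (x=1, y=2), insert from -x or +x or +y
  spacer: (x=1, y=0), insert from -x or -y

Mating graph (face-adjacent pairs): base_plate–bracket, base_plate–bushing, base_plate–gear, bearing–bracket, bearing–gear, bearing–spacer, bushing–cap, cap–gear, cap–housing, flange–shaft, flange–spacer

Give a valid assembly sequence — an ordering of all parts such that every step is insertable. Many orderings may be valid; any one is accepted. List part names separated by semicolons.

1. shaft@(1, 2) [-x clear] — {shaft}
2. flange@(1, 1) [+x clear] — {flange, shaft}
3. spacer@(1, 0) [-x clear] — {flange, shaft, spacer}
4. bearing@(0, 0) [-x clear] — {bearing, flange, shaft, spacer}
5. bracket@(-1, 0) [+y clear] — {bearing, bracket, flange, shaft, spacer}
6. gear@(0, -1) [-y clear] — {bearing, bracket, flange, gear, shaft, spacer}
7. cap@(0, -2) [-y clear] — {bearing, bracket, cap, flange, gear, shaft, spacer}
8. housing@(0, -3) [-y clear] — {bearing, bracket, cap, flange, gear, housing, shaft, spacer}
9. bushing@(-1, -2) [-x clear] — {bearing, bracket, bushing, cap, flange, gear, housing, shaft, spacer}
10. base_plate@(-1, -1) [-x clear] — {base_plate, bearing, bracket, bushing, cap, flange, gear, housing, shaft, spacer}

shaft; flange; spacer; bearing; bracket; gear; cap; housing; bushing; base_plate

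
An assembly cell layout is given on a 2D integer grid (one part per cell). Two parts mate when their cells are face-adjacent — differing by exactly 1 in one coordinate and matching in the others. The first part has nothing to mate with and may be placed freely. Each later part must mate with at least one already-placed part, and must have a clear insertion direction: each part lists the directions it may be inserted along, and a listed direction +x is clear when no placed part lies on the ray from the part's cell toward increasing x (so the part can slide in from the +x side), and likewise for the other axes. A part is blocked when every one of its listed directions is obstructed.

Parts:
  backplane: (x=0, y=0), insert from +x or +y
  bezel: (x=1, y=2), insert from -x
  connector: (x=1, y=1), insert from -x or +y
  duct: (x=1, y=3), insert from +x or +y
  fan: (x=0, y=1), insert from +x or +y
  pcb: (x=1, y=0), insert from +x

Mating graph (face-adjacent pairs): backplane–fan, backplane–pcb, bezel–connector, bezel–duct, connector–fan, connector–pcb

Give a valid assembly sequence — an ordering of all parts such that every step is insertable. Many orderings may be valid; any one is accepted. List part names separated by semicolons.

connector; bezel; fan; backplane; pcb; duct

1. connector@(1, 1) [-x clear] — {connector}
2. bezel@(1, 2) [-x clear] — {bezel, connector}
3. fan@(0, 1) [+y clear] — {bezel, connector, fan}
4. backplane@(0, 0) [+x clear] — {backplane, bezel, connector, fan}
5. pcb@(1, 0) [+x clear] — {backplane, bezel, connector, fan, pcb}
6. duct@(1, 3) [+x clear] — {backplane, bezel, connector, duct, fan, pcb}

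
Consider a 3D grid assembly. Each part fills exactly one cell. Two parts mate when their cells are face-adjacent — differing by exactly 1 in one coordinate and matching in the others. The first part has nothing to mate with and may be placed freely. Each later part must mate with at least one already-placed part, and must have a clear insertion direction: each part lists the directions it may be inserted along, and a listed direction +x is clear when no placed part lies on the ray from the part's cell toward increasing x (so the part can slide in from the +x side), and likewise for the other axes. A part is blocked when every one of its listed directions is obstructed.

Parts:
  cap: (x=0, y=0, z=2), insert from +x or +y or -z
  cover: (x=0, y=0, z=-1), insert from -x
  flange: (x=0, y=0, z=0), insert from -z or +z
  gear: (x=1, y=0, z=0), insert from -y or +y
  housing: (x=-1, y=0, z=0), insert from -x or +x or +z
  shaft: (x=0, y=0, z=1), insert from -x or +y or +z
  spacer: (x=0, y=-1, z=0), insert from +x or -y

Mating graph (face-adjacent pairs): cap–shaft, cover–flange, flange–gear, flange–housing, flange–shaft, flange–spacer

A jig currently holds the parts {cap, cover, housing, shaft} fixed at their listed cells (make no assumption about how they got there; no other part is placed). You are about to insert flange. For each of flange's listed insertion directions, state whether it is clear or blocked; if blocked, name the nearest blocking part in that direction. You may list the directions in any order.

+z: blocked by shaft; -z: blocked by cover

-z: nearest on ray is cover@(0, 0, -1) ⇒ blocked
+z: nearest on ray is shaft@(0, 0, 1) ⇒ blocked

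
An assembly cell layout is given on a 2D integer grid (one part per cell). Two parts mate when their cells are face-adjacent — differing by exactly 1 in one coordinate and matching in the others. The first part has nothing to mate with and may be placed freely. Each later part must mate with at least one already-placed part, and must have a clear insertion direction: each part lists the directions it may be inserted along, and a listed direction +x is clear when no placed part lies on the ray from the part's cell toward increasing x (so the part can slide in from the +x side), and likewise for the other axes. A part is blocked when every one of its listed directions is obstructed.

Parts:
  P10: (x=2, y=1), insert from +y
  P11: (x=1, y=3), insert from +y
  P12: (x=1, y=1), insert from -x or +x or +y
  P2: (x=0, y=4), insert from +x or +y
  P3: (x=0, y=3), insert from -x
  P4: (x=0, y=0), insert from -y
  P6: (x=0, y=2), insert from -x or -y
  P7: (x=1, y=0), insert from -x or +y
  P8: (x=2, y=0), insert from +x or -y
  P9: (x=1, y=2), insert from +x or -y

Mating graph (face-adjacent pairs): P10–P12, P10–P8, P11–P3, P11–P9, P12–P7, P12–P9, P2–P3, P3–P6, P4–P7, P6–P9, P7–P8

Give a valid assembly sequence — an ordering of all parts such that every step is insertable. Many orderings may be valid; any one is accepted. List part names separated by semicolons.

P9; P6; P3; P2; P12; P7; P4; P8; P10; P11

1. P9@(1, 2) [+x clear] — {P9}
2. P6@(0, 2) [-x clear] — {P6, P9}
3. P3@(0, 3) [-x clear] — {P3, P6, P9}
4. P2@(0, 4) [+x clear] — {P2, P3, P6, P9}
5. P12@(1, 1) [-x clear] — {P12, P2, P3, P6, P9}
6. P7@(1, 0) [-x clear] — {P12, P2, P3, P6, P7, P9}
7. P4@(0, 0) [-y clear] — {P12, P2, P3, P4, P6, P7, P9}
8. P8@(2, 0) [+x clear] — {P12, P2, P3, P4, P6, P7, P8, P9}
9. P10@(2, 1) [+y clear] — {P10, P12, P2, P3, P4, P6, P7, P8, P9}
10. P11@(1, 3) [+y clear] — {P10, P11, P12, P2, P3, P4, P6, P7, P8, P9}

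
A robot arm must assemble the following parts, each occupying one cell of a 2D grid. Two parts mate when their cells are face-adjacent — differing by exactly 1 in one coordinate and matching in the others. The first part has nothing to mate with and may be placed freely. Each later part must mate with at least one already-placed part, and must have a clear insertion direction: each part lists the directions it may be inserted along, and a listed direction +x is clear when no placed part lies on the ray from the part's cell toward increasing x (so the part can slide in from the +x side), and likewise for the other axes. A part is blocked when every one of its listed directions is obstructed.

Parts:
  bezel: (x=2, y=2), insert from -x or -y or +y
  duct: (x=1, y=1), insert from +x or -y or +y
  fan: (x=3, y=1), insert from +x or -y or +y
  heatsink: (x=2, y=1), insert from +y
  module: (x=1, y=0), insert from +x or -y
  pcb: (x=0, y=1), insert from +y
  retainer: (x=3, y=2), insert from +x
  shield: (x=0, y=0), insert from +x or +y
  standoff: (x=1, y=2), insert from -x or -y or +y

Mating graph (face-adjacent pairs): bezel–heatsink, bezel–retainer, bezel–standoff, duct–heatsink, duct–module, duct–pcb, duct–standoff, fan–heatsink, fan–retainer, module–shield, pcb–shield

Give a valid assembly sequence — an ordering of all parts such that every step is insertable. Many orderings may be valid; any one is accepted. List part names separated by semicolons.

pcb; duct; shield; module; standoff; heatsink; fan; bezel; retainer

1. pcb@(0, 1) [+y clear] — {pcb}
2. duct@(1, 1) [+x clear] — {duct, pcb}
3. shield@(0, 0) [+x clear] — {duct, pcb, shield}
4. module@(1, 0) [+x clear] — {duct, module, pcb, shield}
5. standoff@(1, 2) [-x clear] — {duct, module, pcb, shield, standoff}
6. heatsink@(2, 1) [+y clear] — {duct, heatsink, module, pcb, shield, standoff}
7. fan@(3, 1) [+x clear] — {duct, fan, heatsink, module, pcb, shield, standoff}
8. bezel@(2, 2) [+y clear] — {bezel, duct, fan, heatsink, module, pcb, shield, standoff}
9. retainer@(3, 2) [+x clear] — {bezel, duct, fan, heatsink, module, pcb, retainer, shield, standoff}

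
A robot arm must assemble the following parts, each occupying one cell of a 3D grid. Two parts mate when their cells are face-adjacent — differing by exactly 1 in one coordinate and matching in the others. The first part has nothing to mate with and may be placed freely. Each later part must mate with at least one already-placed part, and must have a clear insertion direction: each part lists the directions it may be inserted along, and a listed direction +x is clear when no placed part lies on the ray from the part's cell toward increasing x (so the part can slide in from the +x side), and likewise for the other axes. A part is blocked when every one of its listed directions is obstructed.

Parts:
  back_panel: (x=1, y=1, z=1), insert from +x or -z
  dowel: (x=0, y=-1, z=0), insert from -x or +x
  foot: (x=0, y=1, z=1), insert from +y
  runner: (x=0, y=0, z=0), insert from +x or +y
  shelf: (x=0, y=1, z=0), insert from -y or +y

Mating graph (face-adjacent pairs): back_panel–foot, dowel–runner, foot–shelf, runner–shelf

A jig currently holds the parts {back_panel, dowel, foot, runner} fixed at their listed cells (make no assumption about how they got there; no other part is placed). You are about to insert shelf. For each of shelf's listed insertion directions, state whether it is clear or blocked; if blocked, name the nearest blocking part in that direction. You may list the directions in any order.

-y: nearest on ray is runner@(0, 0, 0) ⇒ blocked
+y: ray from shelf(0, 1, 0) has no placed part ⇒ clear

+y: clear; -y: blocked by runner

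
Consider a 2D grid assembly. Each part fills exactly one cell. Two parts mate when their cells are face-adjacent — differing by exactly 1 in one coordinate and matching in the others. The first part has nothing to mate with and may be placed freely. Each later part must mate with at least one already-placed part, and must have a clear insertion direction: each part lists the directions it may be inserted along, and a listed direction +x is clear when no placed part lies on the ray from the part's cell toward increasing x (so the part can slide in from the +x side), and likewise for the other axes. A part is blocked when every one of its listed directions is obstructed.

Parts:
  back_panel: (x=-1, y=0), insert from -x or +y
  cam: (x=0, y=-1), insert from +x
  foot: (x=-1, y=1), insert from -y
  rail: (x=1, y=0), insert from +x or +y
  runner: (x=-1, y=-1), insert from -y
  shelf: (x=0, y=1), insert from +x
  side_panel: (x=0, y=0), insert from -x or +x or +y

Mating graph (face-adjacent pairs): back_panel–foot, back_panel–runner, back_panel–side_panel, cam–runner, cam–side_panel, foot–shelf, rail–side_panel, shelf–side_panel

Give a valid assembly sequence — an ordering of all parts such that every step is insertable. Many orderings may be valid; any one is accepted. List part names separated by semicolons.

cam; side_panel; rail; shelf; foot; back_panel; runner

1. cam@(0, -1) [+x clear] — {cam}
2. side_panel@(0, 0) [-x clear] — {cam, side_panel}
3. rail@(1, 0) [+x clear] — {cam, rail, side_panel}
4. shelf@(0, 1) [+x clear] — {cam, rail, shelf, side_panel}
5. foot@(-1, 1) [-y clear] — {cam, foot, rail, shelf, side_panel}
6. back_panel@(-1, 0) [-x clear] — {back_panel, cam, foot, rail, shelf, side_panel}
7. runner@(-1, -1) [-y clear] — {back_panel, cam, foot, rail, runner, shelf, side_panel}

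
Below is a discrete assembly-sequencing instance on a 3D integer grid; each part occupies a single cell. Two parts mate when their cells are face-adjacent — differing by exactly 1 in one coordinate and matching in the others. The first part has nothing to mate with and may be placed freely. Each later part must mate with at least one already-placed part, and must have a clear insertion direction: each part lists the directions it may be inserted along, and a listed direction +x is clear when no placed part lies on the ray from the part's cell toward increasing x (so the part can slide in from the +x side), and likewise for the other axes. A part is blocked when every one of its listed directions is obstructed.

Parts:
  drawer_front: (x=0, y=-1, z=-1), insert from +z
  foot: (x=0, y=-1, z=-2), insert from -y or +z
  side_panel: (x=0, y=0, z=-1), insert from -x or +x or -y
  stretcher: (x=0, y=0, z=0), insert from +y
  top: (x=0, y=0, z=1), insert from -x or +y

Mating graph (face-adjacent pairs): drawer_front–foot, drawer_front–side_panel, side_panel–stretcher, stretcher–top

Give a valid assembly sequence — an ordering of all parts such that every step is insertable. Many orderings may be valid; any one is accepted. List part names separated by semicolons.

drawer_front; side_panel; stretcher; top; foot

1. drawer_front@(0, -1, -1) [+z clear] — {drawer_front}
2. side_panel@(0, 0, -1) [-x clear] — {drawer_front, side_panel}
3. stretcher@(0, 0, 0) [+y clear] — {drawer_front, side_panel, stretcher}
4. top@(0, 0, 1) [-x clear] — {drawer_front, side_panel, stretcher, top}
5. foot@(0, -1, -2) [-y clear] — {drawer_front, foot, side_panel, stretcher, top}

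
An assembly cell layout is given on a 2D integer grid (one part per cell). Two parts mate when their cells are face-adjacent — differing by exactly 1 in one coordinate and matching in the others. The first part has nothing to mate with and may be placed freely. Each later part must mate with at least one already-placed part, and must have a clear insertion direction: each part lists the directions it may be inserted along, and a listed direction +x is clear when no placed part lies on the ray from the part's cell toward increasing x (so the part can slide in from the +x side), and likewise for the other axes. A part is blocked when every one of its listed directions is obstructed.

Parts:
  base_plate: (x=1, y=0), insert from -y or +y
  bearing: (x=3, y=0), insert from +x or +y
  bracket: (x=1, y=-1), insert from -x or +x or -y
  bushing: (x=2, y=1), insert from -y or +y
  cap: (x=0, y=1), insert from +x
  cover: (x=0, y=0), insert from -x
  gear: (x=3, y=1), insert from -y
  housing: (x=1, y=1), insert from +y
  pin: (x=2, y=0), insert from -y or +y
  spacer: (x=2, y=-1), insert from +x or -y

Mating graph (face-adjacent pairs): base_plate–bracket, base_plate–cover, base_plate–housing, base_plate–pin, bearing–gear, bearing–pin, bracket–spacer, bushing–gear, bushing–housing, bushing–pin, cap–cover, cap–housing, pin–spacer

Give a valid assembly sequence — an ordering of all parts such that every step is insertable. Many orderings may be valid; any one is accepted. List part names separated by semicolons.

1. pin@(2, 0) [-y clear] — {pin}
2. spacer@(2, -1) [+x clear] — {pin, spacer}
3. bracket@(1, -1) [-x clear] — {bracket, pin, spacer}
4. base_plate@(1, 0) [+y clear] — {base_plate, bracket, pin, spacer}
5. cover@(0, 0) [-x clear] — {base_plate, bracket, cover, pin, spacer}
6. cap@(0, 1) [+x clear] — {base_plate, bracket, cap, cover, pin, spacer}
7. housing@(1, 1) [+y clear] — {base_plate, bracket, cap, cover, housing, pin, spacer}
8. bushing@(2, 1) [+y clear] — {base_plate, bracket, bushing, cap, cover, housing, pin, spacer}
9. gear@(3, 1) [-y clear] — {base_plate, bracket, bushing, cap, cover, gear, housing, pin, spacer}
10. bearing@(3, 0) [+x clear] — {base_plate, bearing, bracket, bushing, cap, cover, gear, housing, pin, spacer}

pin; spacer; bracket; base_plate; cover; cap; housing; bushing; gear; bearing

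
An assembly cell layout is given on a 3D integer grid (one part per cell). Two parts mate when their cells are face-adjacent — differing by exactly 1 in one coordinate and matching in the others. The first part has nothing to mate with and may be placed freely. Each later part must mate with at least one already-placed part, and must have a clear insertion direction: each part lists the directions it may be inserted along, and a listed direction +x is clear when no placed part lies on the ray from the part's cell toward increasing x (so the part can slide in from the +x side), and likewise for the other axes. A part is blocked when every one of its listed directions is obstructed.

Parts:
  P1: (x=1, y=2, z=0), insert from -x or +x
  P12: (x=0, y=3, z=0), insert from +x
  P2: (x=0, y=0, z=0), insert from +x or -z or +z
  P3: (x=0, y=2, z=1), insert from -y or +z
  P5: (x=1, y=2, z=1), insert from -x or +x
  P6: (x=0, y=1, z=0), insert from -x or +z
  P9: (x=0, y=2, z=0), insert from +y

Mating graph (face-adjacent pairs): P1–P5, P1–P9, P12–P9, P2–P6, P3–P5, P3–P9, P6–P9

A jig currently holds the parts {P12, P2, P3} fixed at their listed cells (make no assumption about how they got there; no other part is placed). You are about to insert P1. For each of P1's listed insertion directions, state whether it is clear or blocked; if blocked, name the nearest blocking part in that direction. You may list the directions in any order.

-x: ray from P1(1, 2, 0) has no placed part ⇒ clear
+x: ray from P1(1, 2, 0) has no placed part ⇒ clear

+x: clear; -x: clear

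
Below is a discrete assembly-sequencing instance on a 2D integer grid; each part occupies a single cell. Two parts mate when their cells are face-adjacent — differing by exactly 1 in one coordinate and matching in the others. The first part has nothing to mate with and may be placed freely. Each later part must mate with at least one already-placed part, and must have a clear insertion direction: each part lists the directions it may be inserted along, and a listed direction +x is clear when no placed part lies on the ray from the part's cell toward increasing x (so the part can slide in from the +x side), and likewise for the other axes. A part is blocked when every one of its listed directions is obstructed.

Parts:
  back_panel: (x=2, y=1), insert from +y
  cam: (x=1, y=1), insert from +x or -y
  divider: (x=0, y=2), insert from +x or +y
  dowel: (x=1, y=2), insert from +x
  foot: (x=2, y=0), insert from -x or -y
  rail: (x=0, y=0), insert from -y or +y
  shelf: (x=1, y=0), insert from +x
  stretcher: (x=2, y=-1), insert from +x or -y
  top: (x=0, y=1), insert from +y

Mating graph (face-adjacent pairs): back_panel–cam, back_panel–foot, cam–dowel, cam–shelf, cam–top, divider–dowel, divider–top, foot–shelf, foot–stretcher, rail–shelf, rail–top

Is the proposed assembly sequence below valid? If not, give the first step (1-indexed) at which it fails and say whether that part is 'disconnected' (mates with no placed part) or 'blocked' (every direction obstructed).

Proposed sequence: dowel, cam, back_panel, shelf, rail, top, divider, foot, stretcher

1. dowel@(1, 2) [+x clear] — {dowel}
2. cam@(1, 1) [+x clear] — {cam, dowel}
3. back_panel@(2, 1) [+y clear] — {back_panel, cam, dowel}
4. shelf@(1, 0) [+x clear] — {back_panel, cam, dowel, shelf}
5. rail@(0, 0) [-y clear] — {back_panel, cam, dowel, rail, shelf}
6. top@(0, 1) [+y clear] — {back_panel, cam, dowel, rail, shelf, top}
7. divider@(0, 2) [+y clear] — {back_panel, cam, divider, dowel, rail, shelf, top}
8. foot@(2, 0) [-y clear] — {back_panel, cam, divider, dowel, foot, rail, shelf, top}
9. stretcher@(2, -1) [+x clear] — {back_panel, cam, divider, dowel, foot, rail, shelf, stretcher, top}

Valid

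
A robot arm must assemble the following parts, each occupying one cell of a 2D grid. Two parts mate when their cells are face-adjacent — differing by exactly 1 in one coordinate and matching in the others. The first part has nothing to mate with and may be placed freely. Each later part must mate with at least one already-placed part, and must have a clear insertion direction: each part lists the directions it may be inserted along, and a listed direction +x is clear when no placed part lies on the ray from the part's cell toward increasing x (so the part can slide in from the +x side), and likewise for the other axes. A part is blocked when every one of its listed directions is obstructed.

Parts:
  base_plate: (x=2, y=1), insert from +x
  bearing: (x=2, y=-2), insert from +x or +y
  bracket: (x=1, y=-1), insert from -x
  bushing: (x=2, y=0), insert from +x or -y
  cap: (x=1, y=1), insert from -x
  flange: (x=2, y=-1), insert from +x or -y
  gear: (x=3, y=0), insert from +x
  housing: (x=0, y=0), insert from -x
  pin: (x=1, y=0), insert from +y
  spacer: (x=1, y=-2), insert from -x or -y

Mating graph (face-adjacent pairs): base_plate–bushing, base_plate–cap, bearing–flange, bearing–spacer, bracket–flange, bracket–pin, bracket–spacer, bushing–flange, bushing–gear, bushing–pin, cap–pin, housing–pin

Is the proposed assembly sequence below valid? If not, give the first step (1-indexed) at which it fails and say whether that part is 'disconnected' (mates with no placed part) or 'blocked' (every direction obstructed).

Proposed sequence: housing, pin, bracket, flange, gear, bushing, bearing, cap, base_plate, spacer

1. housing@(0, 0) [-x clear] — {housing}
2. pin@(1, 0) [+y clear] — {housing, pin}
3. bracket@(1, -1) [-x clear] — {bracket, housing, pin}
4. flange@(2, -1) [+x clear] — {bracket, flange, housing, pin}
5. gear@(3, 0) — no placed neighbour ⇒ disconnected

Invalid at step 5 (disconnected)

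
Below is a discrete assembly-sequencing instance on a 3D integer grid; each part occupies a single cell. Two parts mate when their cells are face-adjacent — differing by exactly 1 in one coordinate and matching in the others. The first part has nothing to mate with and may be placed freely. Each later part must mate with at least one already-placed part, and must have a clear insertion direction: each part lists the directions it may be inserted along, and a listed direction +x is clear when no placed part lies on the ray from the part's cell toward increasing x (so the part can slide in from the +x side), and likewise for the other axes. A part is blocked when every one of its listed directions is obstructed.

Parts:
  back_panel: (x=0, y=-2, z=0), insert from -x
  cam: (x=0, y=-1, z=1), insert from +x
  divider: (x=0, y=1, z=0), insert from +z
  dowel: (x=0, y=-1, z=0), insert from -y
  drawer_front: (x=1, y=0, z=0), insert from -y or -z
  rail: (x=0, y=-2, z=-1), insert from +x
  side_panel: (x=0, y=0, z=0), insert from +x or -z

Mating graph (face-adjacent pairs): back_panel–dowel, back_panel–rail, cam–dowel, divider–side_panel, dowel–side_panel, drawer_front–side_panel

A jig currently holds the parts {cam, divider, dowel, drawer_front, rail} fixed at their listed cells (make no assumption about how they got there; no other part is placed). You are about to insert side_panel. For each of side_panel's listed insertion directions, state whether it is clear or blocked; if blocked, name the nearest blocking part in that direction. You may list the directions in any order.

+x: blocked by drawer_front; -z: clear

+x: nearest on ray is drawer_front@(1, 0, 0) ⇒ blocked
-z: ray from side_panel(0, 0, 0) has no placed part ⇒ clear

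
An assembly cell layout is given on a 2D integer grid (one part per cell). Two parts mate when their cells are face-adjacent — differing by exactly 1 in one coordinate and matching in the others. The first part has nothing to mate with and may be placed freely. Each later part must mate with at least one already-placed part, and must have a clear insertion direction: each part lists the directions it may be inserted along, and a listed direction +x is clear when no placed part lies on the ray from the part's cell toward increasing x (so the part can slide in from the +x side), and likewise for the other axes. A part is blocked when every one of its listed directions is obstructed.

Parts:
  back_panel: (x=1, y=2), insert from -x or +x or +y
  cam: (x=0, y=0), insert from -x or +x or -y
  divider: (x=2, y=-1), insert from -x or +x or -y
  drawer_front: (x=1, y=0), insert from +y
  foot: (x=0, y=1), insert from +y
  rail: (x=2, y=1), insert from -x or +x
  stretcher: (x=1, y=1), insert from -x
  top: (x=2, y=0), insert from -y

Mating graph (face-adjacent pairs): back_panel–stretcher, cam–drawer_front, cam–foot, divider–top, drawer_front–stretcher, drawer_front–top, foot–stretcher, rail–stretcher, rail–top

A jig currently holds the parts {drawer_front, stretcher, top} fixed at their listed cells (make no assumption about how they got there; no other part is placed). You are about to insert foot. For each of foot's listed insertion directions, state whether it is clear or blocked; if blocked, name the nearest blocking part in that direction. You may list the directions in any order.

+y: ray from foot(0, 1) has no placed part ⇒ clear

+y: clear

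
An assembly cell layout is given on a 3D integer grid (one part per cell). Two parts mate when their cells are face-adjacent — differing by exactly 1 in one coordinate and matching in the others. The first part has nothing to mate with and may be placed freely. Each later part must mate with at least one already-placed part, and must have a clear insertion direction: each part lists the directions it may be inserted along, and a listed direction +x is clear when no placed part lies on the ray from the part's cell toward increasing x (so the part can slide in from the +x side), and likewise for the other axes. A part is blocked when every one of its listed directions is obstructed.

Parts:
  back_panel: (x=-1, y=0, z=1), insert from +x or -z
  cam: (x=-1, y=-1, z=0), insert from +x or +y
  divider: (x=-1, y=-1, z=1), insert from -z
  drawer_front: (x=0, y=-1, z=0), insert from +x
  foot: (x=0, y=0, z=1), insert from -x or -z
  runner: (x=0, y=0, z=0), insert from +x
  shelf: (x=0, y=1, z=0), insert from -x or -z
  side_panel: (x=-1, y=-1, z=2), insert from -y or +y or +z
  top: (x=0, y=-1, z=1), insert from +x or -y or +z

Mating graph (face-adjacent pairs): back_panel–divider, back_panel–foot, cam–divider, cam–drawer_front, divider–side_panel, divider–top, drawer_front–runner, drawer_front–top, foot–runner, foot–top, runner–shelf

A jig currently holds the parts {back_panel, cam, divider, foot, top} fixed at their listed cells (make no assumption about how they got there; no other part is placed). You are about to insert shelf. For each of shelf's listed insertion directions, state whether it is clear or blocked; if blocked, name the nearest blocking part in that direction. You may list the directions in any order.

-x: clear; -z: clear

-x: ray from shelf(0, 1, 0) has no placed part ⇒ clear
-z: ray from shelf(0, 1, 0) has no placed part ⇒ clear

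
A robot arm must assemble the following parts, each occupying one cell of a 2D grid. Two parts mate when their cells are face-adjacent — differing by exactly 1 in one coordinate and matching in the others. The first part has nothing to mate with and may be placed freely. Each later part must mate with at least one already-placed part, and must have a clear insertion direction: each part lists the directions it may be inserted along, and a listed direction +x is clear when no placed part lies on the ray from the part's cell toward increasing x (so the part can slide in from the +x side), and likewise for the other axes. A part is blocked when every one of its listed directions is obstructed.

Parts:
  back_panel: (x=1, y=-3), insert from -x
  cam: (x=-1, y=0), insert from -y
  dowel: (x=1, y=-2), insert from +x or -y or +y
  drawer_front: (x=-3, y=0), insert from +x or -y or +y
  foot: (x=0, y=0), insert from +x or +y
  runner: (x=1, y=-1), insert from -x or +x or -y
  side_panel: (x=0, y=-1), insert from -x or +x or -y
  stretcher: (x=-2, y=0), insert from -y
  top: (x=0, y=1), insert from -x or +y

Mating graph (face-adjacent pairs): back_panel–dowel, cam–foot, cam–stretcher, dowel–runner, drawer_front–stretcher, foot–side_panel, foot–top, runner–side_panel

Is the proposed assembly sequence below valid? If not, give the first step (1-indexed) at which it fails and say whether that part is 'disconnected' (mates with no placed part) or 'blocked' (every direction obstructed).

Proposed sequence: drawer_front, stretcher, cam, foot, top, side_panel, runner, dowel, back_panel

1. drawer_front@(-3, 0) [+x clear] — {drawer_front}
2. stretcher@(-2, 0) [-y clear] — {drawer_front, stretcher}
3. cam@(-1, 0) [-y clear] — {cam, drawer_front, stretcher}
4. foot@(0, 0) [+x clear] — {cam, drawer_front, foot, stretcher}
5. top@(0, 1) [-x clear] — {cam, drawer_front, foot, stretcher, top}
6. side_panel@(0, -1) [-x clear] — {cam, drawer_front, foot, side_panel, stretcher, top}
7. runner@(1, -1) [+x clear] — {cam, drawer_front, foot, runner, side_panel, stretcher, top}
8. dowel@(1, -2) [+x clear] — {cam, dowel, drawer_front, foot, runner, side_panel, stretcher, top}
9. back_panel@(1, -3) [-x clear] — {back_panel, cam, dowel, drawer_front, foot, runner, side_panel, stretcher, top}

Valid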